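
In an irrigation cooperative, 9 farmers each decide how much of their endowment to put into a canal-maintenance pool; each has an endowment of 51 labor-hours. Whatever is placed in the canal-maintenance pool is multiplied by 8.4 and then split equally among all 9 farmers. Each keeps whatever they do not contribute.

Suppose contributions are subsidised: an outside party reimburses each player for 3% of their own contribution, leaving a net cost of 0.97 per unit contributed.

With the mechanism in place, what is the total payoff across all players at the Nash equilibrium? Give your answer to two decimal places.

459.00 labor-hours

The effective private return is (8.4/9) / 0.97 = 0.9622, which is still under 1, so the mechanism doesn't change anyone's dominant strategy: zero contribution.
Everyone keeps their endowment and the group total is 9 × 51 = 459.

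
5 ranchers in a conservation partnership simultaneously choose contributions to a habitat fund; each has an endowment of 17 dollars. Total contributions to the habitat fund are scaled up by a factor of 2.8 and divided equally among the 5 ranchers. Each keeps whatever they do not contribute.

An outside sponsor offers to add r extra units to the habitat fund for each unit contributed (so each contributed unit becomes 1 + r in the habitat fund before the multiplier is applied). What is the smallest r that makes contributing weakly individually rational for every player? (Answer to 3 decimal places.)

0.786

With matching at rate r, one contributed unit becomes (1 + r) in the habitat fund and returns 2.8 × (1 + r) / 5 to the contributor.
Setting this equal to 1: 1 + r = 5/2.8 = 1.7857.
So the minimum matching rate is r = 1.7857 − 1 = 0.786.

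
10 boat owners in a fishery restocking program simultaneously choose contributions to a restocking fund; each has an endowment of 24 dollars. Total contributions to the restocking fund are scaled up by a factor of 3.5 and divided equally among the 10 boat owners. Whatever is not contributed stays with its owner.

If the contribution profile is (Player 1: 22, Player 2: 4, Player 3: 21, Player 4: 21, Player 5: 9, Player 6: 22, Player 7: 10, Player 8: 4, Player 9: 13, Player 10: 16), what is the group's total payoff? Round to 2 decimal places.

Total contributed: 22 + 4 + 21 + 21 + 9 + 22 + 10 + 4 + 13 + 16 = 142; total kept: 10 × 24 − 142 = 98.
The restocking fund pays out 3.5 × 142 = 497.00 in aggregate.
Group total = 98 + 497.00 = 595.00.

595.00 dollars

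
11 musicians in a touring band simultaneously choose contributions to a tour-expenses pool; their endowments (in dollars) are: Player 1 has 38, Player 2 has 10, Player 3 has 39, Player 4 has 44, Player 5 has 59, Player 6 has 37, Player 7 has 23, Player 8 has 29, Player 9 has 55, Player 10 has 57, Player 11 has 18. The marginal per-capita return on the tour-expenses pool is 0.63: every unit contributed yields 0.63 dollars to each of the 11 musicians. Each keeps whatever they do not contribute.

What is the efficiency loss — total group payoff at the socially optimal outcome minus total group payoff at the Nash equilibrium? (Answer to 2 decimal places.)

2425.37 dollars

The private return per contributed unit is 0.63 < 1 for everyone, so the Nash equilibrium is zero contribution and the group total is Σ E_j = 38 + 10 + 39 + 44 + 59 + 37 + 23 + 29 + 55 + 57 + 18 = 409.
Each contributed unit returns 6.930 to the group, so the social optimum is full contribution by everyone: group total = 6.930 × 409 = 2834.37.
Efficiency loss = (6.930 − 1) × 409 = 2425.37.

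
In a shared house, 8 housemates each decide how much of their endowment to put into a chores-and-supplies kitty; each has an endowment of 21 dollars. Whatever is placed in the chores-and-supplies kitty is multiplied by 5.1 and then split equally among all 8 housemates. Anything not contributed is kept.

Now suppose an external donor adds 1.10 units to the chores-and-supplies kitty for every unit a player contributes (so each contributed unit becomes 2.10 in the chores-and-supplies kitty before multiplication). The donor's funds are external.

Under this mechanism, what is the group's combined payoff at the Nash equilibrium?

1799.28 dollars

The effective private return per unit is now 5.1 × 2.10 / 8 = 1.3388 > 1, so every player's dominant strategy flips to full contribution.
So the Nash equilibrium is full contribution by all 8; the group earns 5.1 × 2.10 × 168 = 1799.28.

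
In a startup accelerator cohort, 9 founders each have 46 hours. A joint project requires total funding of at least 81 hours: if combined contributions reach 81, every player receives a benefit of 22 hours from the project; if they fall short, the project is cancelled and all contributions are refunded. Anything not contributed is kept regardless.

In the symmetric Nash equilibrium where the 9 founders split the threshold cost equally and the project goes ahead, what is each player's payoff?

59 hours

Equal share of the threshold: 81/9 = 9.
At this profile no one gains by cutting their contribution: any cut drops the total below 81, the project is cancelled, contributions are refunded, and the deviator ends with 46, which is less than 46 − 9 + 22 = 59. Contributing more than 9 just wastes the excess. So contributing exactly 9 is a best response.
Each player's payoff: 46 − 9 + 22 = 59.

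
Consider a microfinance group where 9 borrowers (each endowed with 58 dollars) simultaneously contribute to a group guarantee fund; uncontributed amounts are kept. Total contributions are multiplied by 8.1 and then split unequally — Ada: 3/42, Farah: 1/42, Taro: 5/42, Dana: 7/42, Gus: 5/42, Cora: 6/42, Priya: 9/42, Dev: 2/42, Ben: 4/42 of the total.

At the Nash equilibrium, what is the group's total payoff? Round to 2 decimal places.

1757.40 dollars

For player j, contributing a unit is worthwhile iff 8.1 × (j's share) ≥ 1, i.e. iff j's share is at least 0.1235.
The shares above 0.1235 belong to Dana, Cora and Priya, contributing 58 each; the remaining 6 contribute 0. Total contributed: 174.
The group guarantee fund pays out 8.1 × 174 = 1409.40 in total (split across the unequal shares, but the aggregate is all that matters for the group sum).
The 6 free-riders keep 58 each, adding 348. Group total = 348 + 1409.40 = 1757.40.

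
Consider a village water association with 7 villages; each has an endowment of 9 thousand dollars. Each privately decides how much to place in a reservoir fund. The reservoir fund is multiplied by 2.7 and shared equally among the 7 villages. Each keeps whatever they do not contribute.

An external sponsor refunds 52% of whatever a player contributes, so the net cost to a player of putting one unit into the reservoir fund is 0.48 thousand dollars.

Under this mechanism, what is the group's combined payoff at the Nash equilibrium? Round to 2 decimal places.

Even with the mechanism, each unit contributed returns only (2.7/7) / 0.48 = 0.8036 per unit of net cost, so contributing nothing is still dominant.
At the Nash equilibrium no one contributes; group total payoff = 7 × 9 = 63.

63.00 thousand dollars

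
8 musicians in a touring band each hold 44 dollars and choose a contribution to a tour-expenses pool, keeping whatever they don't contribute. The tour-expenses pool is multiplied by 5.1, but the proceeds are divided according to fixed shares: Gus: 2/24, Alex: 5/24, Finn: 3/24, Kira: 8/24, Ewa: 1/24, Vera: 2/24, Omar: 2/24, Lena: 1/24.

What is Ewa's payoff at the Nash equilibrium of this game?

For player j, contributing a unit is worthwhile iff 5.1 × (j's share) ≥ 1, i.e. iff j's share is at least 0.1961.
The shares above 0.1961 belong to Alex and Kira, contributing 44 each; the remaining 6 contribute 0. Total contributed: 88.
Ewa keeps 44 and receives 5.1 × 88 × 1/24 = 18.70 from the tour-expenses pool, for a payoff of 62.70.

62.70 dollars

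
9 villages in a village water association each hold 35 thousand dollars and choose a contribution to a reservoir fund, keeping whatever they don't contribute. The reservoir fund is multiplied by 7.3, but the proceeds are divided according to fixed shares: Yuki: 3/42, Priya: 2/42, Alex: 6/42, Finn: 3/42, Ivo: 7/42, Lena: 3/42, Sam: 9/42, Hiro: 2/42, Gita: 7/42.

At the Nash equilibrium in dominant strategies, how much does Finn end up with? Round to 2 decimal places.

108.00 thousand dollars

Player j's private return per contributed unit is 7.3 × (j's share). Contributing is weakly dominant for j when that share is at least 1/7.3 = 0.1370, and contributing 0 is dominant otherwise.
Alex, Ivo, Sam and Gita are above the threshold, contributing 35 each; the remaining 5 contribute 0. Total contributed: 140.
Finn keeps 35 and receives 7.3 × 140 × 3/42 = 73.00 from the reservoir fund, for a payoff of 108.00.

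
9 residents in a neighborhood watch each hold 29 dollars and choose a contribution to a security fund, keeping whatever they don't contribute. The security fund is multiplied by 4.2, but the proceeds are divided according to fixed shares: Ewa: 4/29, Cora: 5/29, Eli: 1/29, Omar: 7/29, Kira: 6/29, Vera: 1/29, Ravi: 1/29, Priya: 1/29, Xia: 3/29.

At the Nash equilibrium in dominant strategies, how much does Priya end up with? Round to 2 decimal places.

33.20 dollars

A player with share s gets back 4.2·s per unit contributed, so full contribution is dominant for anyone with s > 1/4.2 = 0.2381 and zero contribution is dominant for anyone below.
Omar alone (share 7/29) is above the threshold, contributing 29; the remaining 8 contribute 0. Total contributed: 29.
Priya keeps 29 and receives 4.2 × 29 × 1/29 = 4.20 from the security fund, for a payoff of 33.20.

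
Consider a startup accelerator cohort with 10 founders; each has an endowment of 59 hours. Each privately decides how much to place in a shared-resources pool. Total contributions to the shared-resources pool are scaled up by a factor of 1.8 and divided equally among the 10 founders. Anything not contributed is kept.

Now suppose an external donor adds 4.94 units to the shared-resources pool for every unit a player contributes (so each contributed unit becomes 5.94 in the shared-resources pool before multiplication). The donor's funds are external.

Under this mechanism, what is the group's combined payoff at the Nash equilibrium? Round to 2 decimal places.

6308.28 hours

With the mechanism, a contributed unit returns 1.8 × 5.94 / 10 = 1.0692 per unit of net cost to the contributor — now above 1 — so contributing fully is weakly dominant for every player.
At the Nash equilibrium everyone contributes 59. Group total payoff = 1.8 × 5.94 × 590 = 6308.28.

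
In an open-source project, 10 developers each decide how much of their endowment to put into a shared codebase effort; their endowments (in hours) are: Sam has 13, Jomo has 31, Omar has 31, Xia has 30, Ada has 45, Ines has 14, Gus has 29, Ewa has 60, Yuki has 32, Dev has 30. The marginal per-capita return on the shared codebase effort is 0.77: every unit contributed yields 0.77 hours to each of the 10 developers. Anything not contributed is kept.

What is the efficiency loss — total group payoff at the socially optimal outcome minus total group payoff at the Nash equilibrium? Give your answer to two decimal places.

The private return per contributed unit is 0.77 < 1 for everyone, so the Nash equilibrium is zero contribution and the group total is Σ E_j = 13 + 31 + 31 + 30 + 45 + 14 + 29 + 60 + 32 + 30 = 315.
Each contributed unit returns 7.700 to the group, so the social optimum is full contribution by everyone: group total = 7.700 × 315 = 2425.50.
Efficiency loss = (7.700 − 1) × 315 = 2110.50.

2110.50 hours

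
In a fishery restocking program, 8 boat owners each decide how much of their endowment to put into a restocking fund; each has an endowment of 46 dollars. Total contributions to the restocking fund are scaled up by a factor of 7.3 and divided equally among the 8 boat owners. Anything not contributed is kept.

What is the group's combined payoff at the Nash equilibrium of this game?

Each contributed unit returns 7.3/8 = 0.9125 to its contributor — below 1 — so contributing 0 is dominant for every player. At the Nash equilibrium everyone keeps their 46, and the group total is 8 × 46 = 368.

368.00 dollars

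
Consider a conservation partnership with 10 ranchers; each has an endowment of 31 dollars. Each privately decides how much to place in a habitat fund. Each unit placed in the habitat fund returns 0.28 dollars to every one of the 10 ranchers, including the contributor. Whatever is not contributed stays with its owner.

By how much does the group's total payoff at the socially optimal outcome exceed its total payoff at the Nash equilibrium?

558.00 dollars

The private return per contributed unit is 0.28 < 1, so contributing 0 is dominant for every player. At the Nash equilibrium everyone keeps their 31, and the group total is 10 × 31 = 310.
Each contributed unit returns 2.800 to the group as a whole (0.28 to each of 10 players), which exceeds 1, so the social optimum is full contribution: group total = 2.800 × 310 = 868.00.
Efficiency loss = 868.00 − 310 = 558.00.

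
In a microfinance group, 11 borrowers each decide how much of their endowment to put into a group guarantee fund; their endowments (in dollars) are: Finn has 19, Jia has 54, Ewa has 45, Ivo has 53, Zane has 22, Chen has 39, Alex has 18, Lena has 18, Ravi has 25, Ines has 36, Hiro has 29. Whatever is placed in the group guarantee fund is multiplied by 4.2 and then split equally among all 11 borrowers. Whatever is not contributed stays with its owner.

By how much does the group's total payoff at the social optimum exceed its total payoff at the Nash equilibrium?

The private return per contributed unit is 4.2/11 = 0.3818 < 1 for every player regardless of endowment, so the Nash equilibrium is zero contribution and the group total is Σ E_j = 19 + 54 + 45 + 53 + 22 + 39 + 18 + 18 + 25 + 36 + 29 = 358.
Each contributed unit returns 4.200 to the group, so the social optimum is full contribution by everyone: group total = 4.200 × 358 = 1503.60.
Efficiency loss = (4.200 − 1) × 358 = 1145.60.

1145.60 dollars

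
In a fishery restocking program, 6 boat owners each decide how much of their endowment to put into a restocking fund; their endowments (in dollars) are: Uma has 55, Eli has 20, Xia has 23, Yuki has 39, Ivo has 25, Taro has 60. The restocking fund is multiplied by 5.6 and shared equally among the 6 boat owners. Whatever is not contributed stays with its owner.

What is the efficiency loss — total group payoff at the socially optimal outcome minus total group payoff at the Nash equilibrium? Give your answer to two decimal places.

The private return per contributed unit is 5.6/6 = 0.9333 < 1 for every player regardless of endowment, so the Nash equilibrium is zero contribution and the group total is Σ E_j = 55 + 20 + 23 + 39 + 25 + 60 = 222.
Each contributed unit returns 5.600 to the group, so the social optimum is full contribution by everyone: group total = 5.600 × 222 = 1243.20.
Efficiency loss = (5.600 − 1) × 222 = 1021.20.

1021.20 dollars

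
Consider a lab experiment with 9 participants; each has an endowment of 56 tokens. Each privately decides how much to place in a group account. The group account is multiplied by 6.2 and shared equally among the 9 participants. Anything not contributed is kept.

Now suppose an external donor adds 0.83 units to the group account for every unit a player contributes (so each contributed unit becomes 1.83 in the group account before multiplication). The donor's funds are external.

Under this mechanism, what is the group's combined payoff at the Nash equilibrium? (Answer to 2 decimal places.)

The effective private return per unit is now 6.2 × 1.83 / 9 = 1.2607 > 1, so every player's dominant strategy flips to full contribution.
At the Nash equilibrium everyone contributes 56. Group total payoff = 6.2 × 1.83 × 504 = 5718.38.

5718.38 tokens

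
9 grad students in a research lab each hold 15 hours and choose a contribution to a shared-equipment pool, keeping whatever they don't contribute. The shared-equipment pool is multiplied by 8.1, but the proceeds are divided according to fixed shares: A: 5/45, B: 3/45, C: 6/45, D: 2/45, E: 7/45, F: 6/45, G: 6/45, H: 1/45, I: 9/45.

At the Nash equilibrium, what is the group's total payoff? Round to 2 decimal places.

667.50 hours

Each unit j contributes comes back to j as 8.1 × (j's share), so j prefers to contribute only if that share exceeds 1/8.1 = 0.1235; otherwise keeping the unit dominates.
The shares above 0.1235 belong to C, E, F, G and I, contributing 15 each; the remaining 4 contribute 0. Total contributed: 75.
The shared-equipment pool pays out 8.1 × 75 = 607.50 in total (split across the unequal shares, but the aggregate is all that matters for the group sum).
The 4 free-riders keep 15 each, adding 60. Group total = 60 + 607.50 = 667.50.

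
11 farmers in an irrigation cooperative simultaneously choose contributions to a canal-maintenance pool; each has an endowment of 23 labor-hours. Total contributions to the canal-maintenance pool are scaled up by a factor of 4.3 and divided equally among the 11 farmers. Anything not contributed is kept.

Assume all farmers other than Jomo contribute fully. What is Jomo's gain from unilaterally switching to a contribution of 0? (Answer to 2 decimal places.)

14.01 labor-hours

Switching from a contribution of 23 to 0 lets Jomo keep an extra 23 labor-hours, but lowers the canal-maintenance pool by 23, which costs Jomo their own share of that drop: 4.3/11 × 23 = 8.99.
Net gain = 23 − 8.99 = 14.01. The private return per contributed unit (0.3909) is below 1, so free-riding is indeed the best response regardless of what the others do.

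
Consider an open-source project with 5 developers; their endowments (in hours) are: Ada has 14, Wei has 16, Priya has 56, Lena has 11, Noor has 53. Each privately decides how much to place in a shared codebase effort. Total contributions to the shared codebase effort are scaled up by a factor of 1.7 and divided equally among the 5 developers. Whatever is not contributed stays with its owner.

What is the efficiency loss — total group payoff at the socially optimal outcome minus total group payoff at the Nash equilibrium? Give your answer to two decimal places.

The private return per contributed unit is 1.7/5 = 0.3400 < 1 for every player regardless of endowment, so the Nash equilibrium is zero contribution and the group total is Σ E_j = 14 + 16 + 56 + 11 + 53 = 150.
Each contributed unit returns 1.700 to the group, so the social optimum is full contribution by everyone: group total = 1.700 × 150 = 255.00.
Efficiency loss = (1.700 − 1) × 150 = 105.00.

105.00 hours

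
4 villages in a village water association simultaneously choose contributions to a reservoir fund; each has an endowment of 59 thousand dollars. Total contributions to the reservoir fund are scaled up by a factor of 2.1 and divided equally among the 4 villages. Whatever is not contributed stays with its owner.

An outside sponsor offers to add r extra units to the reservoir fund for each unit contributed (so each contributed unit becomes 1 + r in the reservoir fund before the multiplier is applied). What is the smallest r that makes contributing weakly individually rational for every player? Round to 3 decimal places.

0.905

With matching at rate r, one contributed unit becomes (1 + r) in the reservoir fund and returns 2.1 × (1 + r) / 4 to the contributor.
Setting this equal to 1: 1 + r = 4/2.1 = 1.9048.
So the minimum matching rate is r = 1.9048 − 1 = 0.905.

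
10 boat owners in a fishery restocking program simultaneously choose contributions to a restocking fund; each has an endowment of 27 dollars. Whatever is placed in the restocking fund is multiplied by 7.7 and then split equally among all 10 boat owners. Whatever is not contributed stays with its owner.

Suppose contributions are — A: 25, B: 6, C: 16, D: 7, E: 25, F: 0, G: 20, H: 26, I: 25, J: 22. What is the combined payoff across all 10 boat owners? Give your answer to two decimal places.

1422.40 dollars

Total contributed: 25 + 6 + 16 + 7 + 25 + 0 + 20 + 26 + 25 + 22 = 172; total kept: 10 × 27 − 172 = 98.
The restocking fund pays out 7.7 × 172 = 1324.40 in aggregate.
Group total = 98 + 1324.40 = 1422.40.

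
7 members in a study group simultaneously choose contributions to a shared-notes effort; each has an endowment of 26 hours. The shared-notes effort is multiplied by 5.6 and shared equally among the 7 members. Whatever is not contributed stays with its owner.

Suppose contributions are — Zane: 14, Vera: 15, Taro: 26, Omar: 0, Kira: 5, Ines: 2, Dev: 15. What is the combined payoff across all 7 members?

536.20 hours

Total contributed: 14 + 15 + 26 + 0 + 5 + 2 + 15 = 77; total kept: 7 × 26 − 77 = 105.
The shared-notes effort pays out 5.6 × 77 = 431.20 in aggregate.
Group total = 105 + 431.20 = 536.20.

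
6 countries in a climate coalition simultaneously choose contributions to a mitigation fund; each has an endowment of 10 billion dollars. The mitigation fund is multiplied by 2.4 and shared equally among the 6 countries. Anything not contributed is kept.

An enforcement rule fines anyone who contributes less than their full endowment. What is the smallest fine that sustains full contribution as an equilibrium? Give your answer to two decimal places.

Given the others contribute fully, the best deviation is to contribute 0 (any partial contribution still incurs the fine and gives up units whose private return 0.4000 is below 1).
Deviating from 10 to 0 saves 10 billion dollars but forfeits the deviator's share of the drop in the mitigation fund: 2.4/6 × 10 = 4.00.
So the deviation gain is 10 − 4.00 = 6.00, and the fine must be at least 6.00 billion dollars to wipe it out.

6.00 billion dollars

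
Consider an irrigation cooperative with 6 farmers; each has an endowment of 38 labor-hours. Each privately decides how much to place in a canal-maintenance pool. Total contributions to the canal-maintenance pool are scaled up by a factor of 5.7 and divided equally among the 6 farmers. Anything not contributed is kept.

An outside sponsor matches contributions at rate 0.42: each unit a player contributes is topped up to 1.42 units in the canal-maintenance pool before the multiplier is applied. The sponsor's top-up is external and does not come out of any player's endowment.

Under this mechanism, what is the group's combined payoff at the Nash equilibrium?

1845.43 labor-hours

With the mechanism, a contributed unit returns 5.7 × 1.42 / 6 = 1.3490 per unit of net cost to the contributor — now above 1 — so contributing fully is weakly dominant for every player.
At the Nash equilibrium everyone contributes 38. Group total payoff = 5.7 × 1.42 × 228 = 1845.43.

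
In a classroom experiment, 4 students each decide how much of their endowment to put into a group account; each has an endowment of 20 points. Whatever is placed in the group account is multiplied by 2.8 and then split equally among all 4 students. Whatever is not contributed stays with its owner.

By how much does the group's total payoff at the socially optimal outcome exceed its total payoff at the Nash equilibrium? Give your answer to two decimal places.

144.00 points

Each contributed unit returns 2.8/4 = 0.7000 to its contributor — below 1 — so contributing 0 is dominant for every player. At the Nash equilibrium everyone keeps their 20, and the group total is 4 × 20 = 80.
Each contributed unit returns 2.800 to the group as a whole (0.7000 to each of 4 players), which exceeds 1, so the social optimum is full contribution: group total = 2.800 × 80 = 224.00.
Efficiency loss = 224.00 − 80 = 144.00.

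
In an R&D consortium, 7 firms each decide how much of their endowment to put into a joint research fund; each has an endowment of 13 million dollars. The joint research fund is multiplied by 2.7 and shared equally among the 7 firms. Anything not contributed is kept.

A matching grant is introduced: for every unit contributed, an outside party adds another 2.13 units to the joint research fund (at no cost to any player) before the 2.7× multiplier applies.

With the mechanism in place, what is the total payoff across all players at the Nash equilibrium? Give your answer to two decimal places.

769.04 million dollars

With the mechanism, a contributed unit returns 2.7 × 3.13 / 7 = 1.2073 per unit of net cost to the contributor — now above 1 — so contributing fully is weakly dominant for every player.
At the Nash equilibrium everyone contributes 13. Group total payoff = 2.7 × 3.13 × 91 = 769.04.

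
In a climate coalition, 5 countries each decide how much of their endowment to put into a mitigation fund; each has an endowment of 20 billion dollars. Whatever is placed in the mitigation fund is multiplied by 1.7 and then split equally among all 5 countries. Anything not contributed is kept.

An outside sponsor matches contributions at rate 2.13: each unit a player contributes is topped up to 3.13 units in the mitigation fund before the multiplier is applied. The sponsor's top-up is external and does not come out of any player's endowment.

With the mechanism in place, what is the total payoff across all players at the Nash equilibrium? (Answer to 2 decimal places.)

532.10 billion dollars

With the mechanism, a contributed unit returns 1.7 × 3.13 / 5 = 1.0642 per unit of net cost to the contributor — now above 1 — so contributing fully is weakly dominant for every player.
So the Nash equilibrium is full contribution by all 5; the group earns 1.7 × 3.13 × 100 = 532.10.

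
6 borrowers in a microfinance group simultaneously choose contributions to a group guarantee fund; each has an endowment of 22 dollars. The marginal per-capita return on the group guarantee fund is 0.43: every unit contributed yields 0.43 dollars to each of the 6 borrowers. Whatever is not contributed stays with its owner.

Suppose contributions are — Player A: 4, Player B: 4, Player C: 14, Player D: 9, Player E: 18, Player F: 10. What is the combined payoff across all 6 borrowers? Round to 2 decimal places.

225.22 dollars

Total contributed: 4 + 4 + 14 + 9 + 18 + 10 = 59; total kept: 6 × 22 − 59 = 73.
The group guarantee fund pays out 0.43 × 6 × 59 = 152.22 in aggregate.
Group total = 73 + 152.22 = 225.22.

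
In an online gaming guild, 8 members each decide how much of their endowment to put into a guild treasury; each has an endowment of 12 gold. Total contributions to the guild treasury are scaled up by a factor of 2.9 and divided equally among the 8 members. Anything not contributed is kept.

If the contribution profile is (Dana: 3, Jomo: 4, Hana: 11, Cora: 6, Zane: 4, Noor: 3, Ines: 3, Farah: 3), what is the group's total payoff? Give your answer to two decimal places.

Total contributed: 3 + 4 + 11 + 6 + 4 + 3 + 3 + 3 = 37; total kept: 8 × 12 − 37 = 59.
The guild treasury pays out 2.9 × 37 = 107.30 in aggregate.
Group total = 59 + 107.30 = 166.30.

166.30 gold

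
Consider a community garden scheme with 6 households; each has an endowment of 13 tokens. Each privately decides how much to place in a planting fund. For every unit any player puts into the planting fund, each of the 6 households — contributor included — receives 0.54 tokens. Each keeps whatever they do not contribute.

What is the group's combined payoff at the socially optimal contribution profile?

252.72 tokens

Each contributed unit returns 3.240 to the group as a whole (0.54 to each of 6 players), which exceeds 1, so the social optimum is full contribution: group total = 3.240 × 78 = 252.72.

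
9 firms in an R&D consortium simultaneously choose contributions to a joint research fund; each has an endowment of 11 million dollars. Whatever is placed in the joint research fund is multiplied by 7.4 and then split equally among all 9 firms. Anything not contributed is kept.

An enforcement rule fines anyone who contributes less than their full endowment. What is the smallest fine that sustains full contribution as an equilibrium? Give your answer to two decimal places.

1.96 million dollars

Given the others contribute fully, the best deviation is to contribute 0 (any partial contribution still incurs the fine and gives up units whose private return 0.8222 is below 1).
Deviating from 11 to 0 saves 11 million dollars but forfeits the deviator's share of the drop in the joint research fund: 7.4/9 × 11 = 9.04.
So the deviation gain is 11 − 9.04 = 1.96, and the fine must be at least 1.96 million dollars to wipe it out.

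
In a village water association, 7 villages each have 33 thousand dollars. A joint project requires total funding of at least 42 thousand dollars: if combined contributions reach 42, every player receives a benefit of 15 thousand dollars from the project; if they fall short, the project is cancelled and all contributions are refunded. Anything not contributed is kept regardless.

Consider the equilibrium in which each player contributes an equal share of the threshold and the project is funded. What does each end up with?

Equal share of the threshold: 42/7 = 6.
At this profile no one gains by cutting their contribution: any cut drops the total below 42, the project is cancelled, contributions are refunded, and the deviator ends with 33, which is less than 33 − 6 + 15 = 42. Contributing more than 6 just wastes the excess. So contributing exactly 6 is a best response.
Each player's payoff: 33 − 6 + 15 = 42.

42 thousand dollars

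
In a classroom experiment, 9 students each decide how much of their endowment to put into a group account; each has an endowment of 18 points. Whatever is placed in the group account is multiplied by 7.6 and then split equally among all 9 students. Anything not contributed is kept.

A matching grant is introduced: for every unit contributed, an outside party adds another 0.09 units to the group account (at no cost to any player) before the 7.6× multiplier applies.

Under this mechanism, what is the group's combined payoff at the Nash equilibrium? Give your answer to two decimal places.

With the mechanism, a contributed unit returns 7.6 × 1.09 / 9 = 0.9204 per unit of net cost — still below 1 — so contributing 0 remains dominant for every player.
Everyone keeps their endowment and the group total is 9 × 18 = 162.

162.00 points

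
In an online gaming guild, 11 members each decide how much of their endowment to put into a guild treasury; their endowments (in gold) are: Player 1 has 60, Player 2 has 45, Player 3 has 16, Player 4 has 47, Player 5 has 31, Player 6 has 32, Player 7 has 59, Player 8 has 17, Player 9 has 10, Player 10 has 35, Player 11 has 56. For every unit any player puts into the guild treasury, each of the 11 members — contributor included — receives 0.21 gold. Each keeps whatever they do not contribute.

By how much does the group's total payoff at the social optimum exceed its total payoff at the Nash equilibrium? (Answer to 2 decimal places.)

534.48 gold

The private return per contributed unit is 0.21 < 1 for everyone, so the Nash equilibrium is zero contribution and the group total is Σ E_j = 60 + 45 + 16 + 47 + 31 + 32 + 59 + 17 + 10 + 35 + 56 = 408.
Each contributed unit returns 2.310 to the group, so the social optimum is full contribution by everyone: group total = 2.310 × 408 = 942.48.
Efficiency loss = (2.310 − 1) × 408 = 534.48.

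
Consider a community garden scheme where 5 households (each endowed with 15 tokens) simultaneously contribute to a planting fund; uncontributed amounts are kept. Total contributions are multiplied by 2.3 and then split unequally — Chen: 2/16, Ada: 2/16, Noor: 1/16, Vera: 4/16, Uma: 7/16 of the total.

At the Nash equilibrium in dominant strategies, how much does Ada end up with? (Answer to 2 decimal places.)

19.31 tokens

For player j, contributing a unit is worthwhile iff 2.3 × (j's share) ≥ 1, i.e. iff j's share is at least 0.4348.
Only Uma (7/16) clears that bar, contributing 15; the remaining 4 contribute 0. Total contributed: 15.
Ada keeps 15 and receives 2.3 × 15 × 2/16 = 4.31 from the planting fund, for a payoff of 19.31.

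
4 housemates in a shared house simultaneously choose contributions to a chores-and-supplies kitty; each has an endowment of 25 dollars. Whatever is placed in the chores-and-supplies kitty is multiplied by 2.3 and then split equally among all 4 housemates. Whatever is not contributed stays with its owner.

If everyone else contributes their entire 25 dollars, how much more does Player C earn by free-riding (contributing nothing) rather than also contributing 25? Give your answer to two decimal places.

10.63 dollars

Switching from a contribution of 25 to 0 lets Player C keep an extra 25 dollars, but lowers the chores-and-supplies kitty by 25, which costs Player C their own share of that drop: 2.3/4 × 25 = 14.37.
Net gain = 25 − 14.37 = 10.63. The private return per contributed unit (0.5750) is below 1, so free-riding is indeed the best response regardless of what the others do.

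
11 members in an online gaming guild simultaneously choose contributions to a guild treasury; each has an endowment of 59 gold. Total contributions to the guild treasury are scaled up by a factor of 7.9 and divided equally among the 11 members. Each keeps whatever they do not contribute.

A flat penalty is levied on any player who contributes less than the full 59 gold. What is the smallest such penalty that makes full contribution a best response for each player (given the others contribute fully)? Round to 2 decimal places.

Given the others contribute fully, the best deviation is to contribute 0 (any partial contribution still incurs the fine and gives up units whose private return 0.7182 is below 1).
Deviating from 59 to 0 saves 59 gold but forfeits the deviator's share of the drop in the guild treasury: 7.9/11 × 59 = 42.37.
So the deviation gain is 59 − 42.37 = 16.63, and the fine must be at least 16.63 gold to wipe it out.

16.63 gold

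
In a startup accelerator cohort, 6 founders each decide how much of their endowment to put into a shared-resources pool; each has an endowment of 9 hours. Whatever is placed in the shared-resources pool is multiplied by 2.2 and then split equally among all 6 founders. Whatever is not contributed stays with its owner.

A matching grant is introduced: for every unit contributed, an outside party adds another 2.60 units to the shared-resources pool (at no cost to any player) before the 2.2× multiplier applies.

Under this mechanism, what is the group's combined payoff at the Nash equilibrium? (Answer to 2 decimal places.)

Under the mechanism each unit contributed yields 2.2 × 3.60 / 6 = 1.3200 back to its contributor per unit of net cost, which exceeds 1, making full contribution the dominant choice for everyone.
So the Nash equilibrium is full contribution by all 6; the group earns 2.2 × 3.60 × 54 = 427.68.

427.68 hours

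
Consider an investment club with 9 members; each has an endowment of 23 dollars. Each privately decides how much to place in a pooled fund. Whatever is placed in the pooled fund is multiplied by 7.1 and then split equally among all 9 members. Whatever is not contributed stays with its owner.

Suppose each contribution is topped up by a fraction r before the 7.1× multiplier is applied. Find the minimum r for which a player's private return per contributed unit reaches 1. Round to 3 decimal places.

0.268

With matching at rate r, one contributed unit becomes (1 + r) in the pooled fund and returns 7.1 × (1 + r) / 9 to the contributor.
Setting this equal to 1: 1 + r = 9/7.1 = 1.2676.
So the minimum matching rate is r = 1.2676 − 1 = 0.268.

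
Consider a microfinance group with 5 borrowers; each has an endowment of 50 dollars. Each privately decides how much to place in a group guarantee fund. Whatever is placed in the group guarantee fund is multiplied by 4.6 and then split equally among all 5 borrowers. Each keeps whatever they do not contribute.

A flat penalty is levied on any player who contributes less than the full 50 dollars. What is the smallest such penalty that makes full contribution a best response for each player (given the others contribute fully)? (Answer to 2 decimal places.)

Given the others contribute fully, the best deviation is to contribute 0 (any partial contribution still incurs the fine and gives up units whose private return 0.9200 is below 1).
Deviating from 50 to 0 saves 50 dollars but forfeits the deviator's share of the drop in the group guarantee fund: 4.6/5 × 50 = 46.00.
So the deviation gain is 50 − 46.00 = 4.00, and the fine must be at least 4.00 dollars to wipe it out.

4.00 dollars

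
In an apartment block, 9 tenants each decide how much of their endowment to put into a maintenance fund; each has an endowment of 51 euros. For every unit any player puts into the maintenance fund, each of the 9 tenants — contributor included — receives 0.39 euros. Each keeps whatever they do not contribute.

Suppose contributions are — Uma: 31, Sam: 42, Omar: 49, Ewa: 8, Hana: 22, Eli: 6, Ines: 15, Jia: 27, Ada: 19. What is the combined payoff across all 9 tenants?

Total contributed: 31 + 42 + 49 + 8 + 22 + 6 + 15 + 27 + 19 = 219; total kept: 9 × 51 − 219 = 240.
The maintenance fund pays out 0.39 × 9 × 219 = 768.69 in aggregate.
Group total = 240 + 768.69 = 1008.69.

1008.69 euros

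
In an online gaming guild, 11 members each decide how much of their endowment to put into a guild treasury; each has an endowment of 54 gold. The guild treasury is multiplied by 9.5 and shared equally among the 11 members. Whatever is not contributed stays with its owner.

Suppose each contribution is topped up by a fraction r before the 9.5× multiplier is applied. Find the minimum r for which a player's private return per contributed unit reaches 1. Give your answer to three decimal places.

With matching at rate r, one contributed unit becomes (1 + r) in the guild treasury and returns 9.5 × (1 + r) / 11 to the contributor.
Setting this equal to 1: 1 + r = 11/9.5 = 1.1579.
So the minimum matching rate is r = 1.1579 − 1 = 0.158.

0.158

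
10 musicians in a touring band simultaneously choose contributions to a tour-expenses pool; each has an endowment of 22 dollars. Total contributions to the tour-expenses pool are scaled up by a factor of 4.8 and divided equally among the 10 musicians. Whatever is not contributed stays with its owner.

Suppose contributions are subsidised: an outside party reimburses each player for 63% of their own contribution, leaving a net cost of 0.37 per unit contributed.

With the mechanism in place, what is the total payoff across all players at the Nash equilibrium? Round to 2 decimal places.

Under the mechanism each unit contributed yields (4.8/10) / 0.37 = 1.2973 back to its contributor per unit of net cost, which exceeds 1, making full contribution the dominant choice for everyone.
At the Nash equilibrium everyone contributes 22. Group total payoff = 10 × (22 × 0.63 + 4.8 × 22) = 1194.60.

1194.60 dollars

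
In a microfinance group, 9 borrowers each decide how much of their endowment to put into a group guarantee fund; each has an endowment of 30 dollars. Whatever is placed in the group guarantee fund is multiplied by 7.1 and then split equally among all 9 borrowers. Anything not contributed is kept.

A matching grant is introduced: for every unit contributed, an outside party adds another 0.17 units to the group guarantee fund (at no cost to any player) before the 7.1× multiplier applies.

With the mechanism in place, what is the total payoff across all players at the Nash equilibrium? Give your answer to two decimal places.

With the mechanism, a contributed unit returns 7.1 × 1.17 / 9 = 0.9230 per unit of net cost — still below 1 — so contributing 0 remains dominant for every player.
Everyone keeps their endowment and the group total is 9 × 30 = 270.

270.00 dollars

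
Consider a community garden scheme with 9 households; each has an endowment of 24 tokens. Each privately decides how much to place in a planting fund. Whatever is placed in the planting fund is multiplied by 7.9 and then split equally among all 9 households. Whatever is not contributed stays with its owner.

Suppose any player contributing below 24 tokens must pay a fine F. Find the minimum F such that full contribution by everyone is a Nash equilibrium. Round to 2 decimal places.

2.93 tokens

Given the others contribute fully, the best deviation is to contribute 0 (any partial contribution still incurs the fine and gives up units whose private return 0.8778 is below 1).
Deviating from 24 to 0 saves 24 tokens but forfeits the deviator's share of the drop in the planting fund: 7.9/9 × 24 = 21.07.
So the deviation gain is 24 − 21.07 = 2.93, and the fine must be at least 2.93 tokens to wipe it out.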